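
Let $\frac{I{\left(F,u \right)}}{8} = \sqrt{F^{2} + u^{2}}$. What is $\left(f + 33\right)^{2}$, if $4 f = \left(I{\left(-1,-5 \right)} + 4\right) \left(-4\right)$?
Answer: $2505 - 464 \sqrt{26} \approx 139.05$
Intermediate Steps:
$I{\left(F,u \right)} = 8 \sqrt{F^{2} + u^{2}}$
$f = -4 - 8 \sqrt{26}$ ($f = \frac{\left(8 \sqrt{\left(-1\right)^{2} + \left(-5\right)^{2}} + 4\right) \left(-4\right)}{4} = \frac{\left(8 \sqrt{1 + 25} + 4\right) \left(-4\right)}{4} = \frac{\left(8 \sqrt{26} + 4\right) \left(-4\right)}{4} = \frac{\left(4 + 8 \sqrt{26}\right) \left(-4\right)}{4} = \frac{-16 - 32 \sqrt{26}}{4} = -4 - 8 \sqrt{26} \approx -44.792$)
$\left(f + 33\right)^{2} = \left(\left(-4 - 8 \sqrt{26}\right) + 33\right)^{2} = \left(29 - 8 \sqrt{26}\right)^{2}$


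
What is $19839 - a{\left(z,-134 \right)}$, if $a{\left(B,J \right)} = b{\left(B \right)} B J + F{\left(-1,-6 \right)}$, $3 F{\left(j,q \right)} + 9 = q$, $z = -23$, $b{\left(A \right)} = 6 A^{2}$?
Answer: $-9762424$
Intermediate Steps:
$F{\left(j,q \right)} = -3 + \frac{q}{3}$
$a{\left(B,J \right)} = -5 + 6 J B^{3}$ ($a{\left(B,J \right)} = 6 B^{2} B J + \left(-3 + \frac{1}{3} \left(-6\right)\right) = 6 B^{3} J - 5 = 6 J B^{3} - 5 = -5 + 6 J B^{3}$)
$19839 - a{\left(z,-134 \right)} = 19839 - \left(-5 + 6 \left(-134\right) \left(-23\right)^{3}\right) = 19839 - \left(-5 + 6 \left(-134\right) \left(-12167\right)\right) = 19839 - \left(-5 + 9782268\right) = 19839 - 9782263 = -9762424$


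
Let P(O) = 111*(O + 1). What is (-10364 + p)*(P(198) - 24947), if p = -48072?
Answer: 167010088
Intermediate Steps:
P(O) = 111 + 111*O (P(O) = 111*(1 + O) = 111 + 111*O)
(-10364 + p)*(P(198) - 24947) = (-10364 - 48072)*((111 + 111*198) - 24947) = -58436*((111 + 21978) - 24947) = -58436*(22089 - 24947) = -58436*(-2858) = 167010088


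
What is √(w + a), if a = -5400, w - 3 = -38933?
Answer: I*√44330 ≈ 210.55*I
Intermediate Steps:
w = -38930 (w = 3 - 38933 = -38930)
√(w + a) = √(-38930 - 5400) = √(-44330) = I*√44330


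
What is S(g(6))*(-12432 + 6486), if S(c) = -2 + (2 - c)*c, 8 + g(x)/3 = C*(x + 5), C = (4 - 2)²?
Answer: 68081700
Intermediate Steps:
C = 4 (C = 2² = 4)
g(x) = 36 + 12*x (g(x) = -24 + 3*(4*(x + 5)) = -24 + 3*(4*(5 + x)) = -24 + 3*(20 + 4*x) = -24 + (60 + 12*x) = 36 + 12*x)
S(c) = -2 + c*(2 - c)
S(g(6))*(-12432 + 6486) = (-2 - (36 + 12*6)² + 2*(36 + 12*6))*(-12432 + 6486) = (-2 - (36 + 72)² + 2*(36 + 72))*(-5946) = (-2 - 1*108² + 2*108)*(-5946) = (-2 - 1*11664 + 216)*(-5946) = (-2 - 11664 + 216)*(-5946) = -11450*(-5946) = 68081700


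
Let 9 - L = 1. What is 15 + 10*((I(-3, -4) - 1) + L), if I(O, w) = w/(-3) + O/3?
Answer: 265/3 ≈ 88.333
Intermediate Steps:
L = 8 (L = 9 - 1*1 = 9 - 1 = 8)
I(O, w) = -w/3 + O/3 (I(O, w) = w*(-1/3) + O*(1/3) = -w/3 + O/3)
15 + 10*((I(-3, -4) - 1) + L) = 15 + 10*(((-1/3*(-4) + (1/3)*(-3)) - 1) + 8) = 15 + 10*(((4/3 - 1) - 1) + 8) = 15 + 10*((1/3 - 1) + 8) = 15 + 10*(-2/3 + 8) = 15 + 10*(22/3) = 15 + 220/3 = 265/3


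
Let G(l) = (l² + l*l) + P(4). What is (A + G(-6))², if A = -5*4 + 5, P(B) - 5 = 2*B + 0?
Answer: 4900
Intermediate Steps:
P(B) = 5 + 2*B (P(B) = 5 + (2*B + 0) = 5 + 2*B)
G(l) = 13 + 2*l² (G(l) = (l² + l*l) + (5 + 2*4) = (l² + l²) + (5 + 8) = 2*l² + 13 = 13 + 2*l²)
A = -15 (A = -20 + 5 = -15)
(A + G(-6))² = (-15 + (13 + 2*(-6)²))² = (-15 + (13 + 2*36))² = (-15 + (13 + 72))² = (-15 + 85)² = 70² = 4900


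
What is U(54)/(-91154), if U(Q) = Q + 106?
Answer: -80/45577 ≈ -0.0017553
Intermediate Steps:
U(Q) = 106 + Q
U(54)/(-91154) = (106 + 54)/(-91154) = 160*(-1/91154) = -80/45577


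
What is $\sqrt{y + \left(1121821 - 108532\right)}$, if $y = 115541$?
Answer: $\sqrt{1128830} \approx 1062.5$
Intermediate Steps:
$\sqrt{y + \left(1121821 - 108532\right)} = \sqrt{115541 + \left(1121821 - 108532\right)} = \sqrt{115541 + 1013289} = \sqrt{1128830}$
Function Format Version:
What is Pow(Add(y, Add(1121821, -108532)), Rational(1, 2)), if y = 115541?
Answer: Pow(1128830, Rational(1, 2)) ≈ 1062.5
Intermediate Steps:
Pow(Add(y, Add(1121821, -108532)), Rational(1, 2)) = Pow(Add(115541, Add(1121821, -108532)), Rational(1, 2)) = Pow(Add(115541, 1013289), Rational(1, 2)) = Pow(1128830, Rational(1, 2))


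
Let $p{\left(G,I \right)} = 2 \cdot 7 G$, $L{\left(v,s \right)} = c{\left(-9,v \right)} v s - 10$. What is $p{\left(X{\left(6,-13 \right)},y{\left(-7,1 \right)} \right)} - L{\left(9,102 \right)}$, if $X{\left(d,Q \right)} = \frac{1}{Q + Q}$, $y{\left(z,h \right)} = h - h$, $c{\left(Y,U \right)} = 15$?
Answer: $- \frac{178887}{13} \approx -13761.0$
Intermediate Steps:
$y{\left(z,h \right)} = 0$
$L{\left(v,s \right)} = -10 + 15 s v$ ($L{\left(v,s \right)} = 15 v s - 10 = 15 s v - 10 = -10 + 15 s v$)
$X{\left(d,Q \right)} = \frac{1}{2 Q}$
$p{\left(G,I \right)} = 14 G$
$p{\left(X{\left(6,-13 \right)},y{\left(-7,1 \right)} \right)} - L{\left(9,102 \right)} = 14 \frac{1}{2 \left(-13\right)} - \left(-10 + 15 \cdot 102 \cdot 9\right) = 14 \cdot \frac{1}{2} \left(- \frac{1}{13}\right) - \left(-10 + 13770\right) = 14 \left(- \frac{1}{26}\right) - 13760 = - \frac{7}{13} - 13760 = - \frac{178887}{13}$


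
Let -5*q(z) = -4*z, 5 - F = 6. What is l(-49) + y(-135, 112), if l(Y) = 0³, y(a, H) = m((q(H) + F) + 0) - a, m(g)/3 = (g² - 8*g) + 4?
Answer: 539262/25 ≈ 21570.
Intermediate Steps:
F = -1 (F = 5 - 1*6 = 5 - 6 = -1)
q(z) = 4*z/5 (q(z) = -(-4)*z/5 = 4*z/5)
m(g) = 12 - 24*g + 3*g² (m(g) = 3*((g² - 8*g) + 4) = 3*(4 + g² - 8*g) = 12 - 24*g + 3*g²)
y(a, H) = 36 - a + 3*(-1 + 4*H/5)² - 96*H/5 (y(a, H) = (12 - 24*((4*H/5 - 1) + 0) + 3*((4*H/5 - 1) + 0)²) - a = (12 - 24*((-1 + 4*H/5) + 0) + 3*((-1 + 4*H/5) + 0)²) - a = (12 - 24*(-1 + 4*H/5) + 3*(-1 + 4*H/5)²) - a = (12 + (24 - 96*H/5) + 3*(-1 + 4*H/5)²) - a = (36 + 3*(-1 + 4*H/5)² - 96*H/5) - a = 36 - a + 3*(-1 + 4*H/5)² - 96*H/5)
l(Y) = 0
l(-49) + y(-135, 112) = 0 + (39 - 1*(-135) - 24*112 + (48/25)*112²) = 0 + (39 + 135 - 2688 + (48/25)*12544) = 0 + (39 + 135 - 2688 + 602112/25) = 0 + 539262/25 = 539262/25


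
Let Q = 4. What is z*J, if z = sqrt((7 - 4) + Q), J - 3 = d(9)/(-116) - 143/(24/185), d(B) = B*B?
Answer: -765593*sqrt(7)/696 ≈ -2910.3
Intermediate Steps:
d(B) = B**2
J = -765593/696 (J = 3 + (9**2/(-116) - 143/(24/185)) = 3 + (81*(-1/116) - 143/(24*(1/185))) = 3 + (-81/116 - 143/24/185) = 3 + (-81/116 - 143*185/24) = 3 + (-81/116 - 26455/24) = 3 - 767681/696 = -765593/696 ≈ -1100.0)
z = sqrt(7) (z = sqrt((7 - 4) + 4) = sqrt(3 + 4) = sqrt(7) ≈ 2.6458)
z*J = sqrt(7)*(-765593/696) = -765593*sqrt(7)/696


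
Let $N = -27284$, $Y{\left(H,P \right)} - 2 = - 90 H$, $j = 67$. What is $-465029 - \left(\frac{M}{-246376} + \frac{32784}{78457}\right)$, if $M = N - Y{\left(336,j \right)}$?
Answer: $- \frac{4494491032520967}{9664960916} \approx -4.6503 \cdot 10^{5}$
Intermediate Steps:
$Y{\left(H,P \right)} = 2 - 90 H$
$M = 2954$ ($M = -27284 - \left(2 - 30240\right) = -27284 - -30238 = -27284 + 30238 = 2954$)
$-465029 - \left(\frac{M}{-246376} + \frac{32784}{78457}\right) = -465029 - \left(\frac{2954}{-246376} + \frac{32784}{78457}\right) = -465029 - \left(2954 \left(- \frac{1}{246376}\right) + 32784 \cdot \frac{1}{78457}\right) = -465029 - \left(- \frac{1477}{123188} + \frac{32784}{78457}\right) = -465029 - \frac{3922714403}{9664960916} = - \frac{4494491032520967}{9664960916}$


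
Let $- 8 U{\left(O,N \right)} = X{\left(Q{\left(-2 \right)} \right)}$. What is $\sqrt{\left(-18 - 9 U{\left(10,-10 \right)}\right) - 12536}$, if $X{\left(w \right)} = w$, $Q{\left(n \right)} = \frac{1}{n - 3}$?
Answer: $\frac{i \sqrt{5021690}}{20} \approx 112.05 i$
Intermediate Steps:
$Q{\left(n \right)} = \frac{1}{-3 + n}$
$U{\left(O,N \right)} = \frac{1}{40}$ ($U{\left(O,N \right)} = - \frac{1}{8 \left(-3 - 2\right)} = - \frac{1}{8 \left(-5\right)} = \left(- \frac{1}{8}\right) \left(- \frac{1}{5}\right) = \frac{1}{40}$)
$\sqrt{\left(-18 - 9 U{\left(10,-10 \right)}\right) - 12536} = \sqrt{\left(-18 - \frac{9}{40}\right) - 12536} = \sqrt{- \frac{729}{40} - 12536} = \sqrt{- \frac{502169}{40}} = \frac{i \sqrt{5021690}}{20}$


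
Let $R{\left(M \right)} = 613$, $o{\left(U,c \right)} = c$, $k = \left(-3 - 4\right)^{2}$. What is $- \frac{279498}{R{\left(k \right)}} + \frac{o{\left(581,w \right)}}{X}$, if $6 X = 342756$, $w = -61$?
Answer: $- \frac{15966640141}{35018238} \approx -455.95$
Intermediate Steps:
$X = 57126$ ($X = \frac{1}{6} \cdot 342756 = 57126$)
$k = 49$ ($k = \left(-7\right)^{2} = 49$)
$- \frac{279498}{R{\left(k \right)}} + \frac{o{\left(581,w \right)}}{X} = - \frac{279498}{613} - \frac{61}{57126} = - \frac{15966640141}{35018238}$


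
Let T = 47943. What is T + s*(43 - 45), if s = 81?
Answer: 47781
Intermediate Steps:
T + s*(43 - 45) = 47943 + 81*(43 - 45) = 47943 + 81*(-2) = 47943 - 162 = 47781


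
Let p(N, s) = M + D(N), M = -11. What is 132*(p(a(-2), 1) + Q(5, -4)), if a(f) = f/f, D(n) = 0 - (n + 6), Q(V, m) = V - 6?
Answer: -2508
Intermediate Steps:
Q(V, m) = -6 + V
D(n) = -6 - n (D(n) = 0 - (6 + n) = 0 + (-6 - n) = -6 - n)
a(f) = 1
p(N, s) = -17 - N (p(N, s) = -11 + (-6 - N) = -17 - N)
132*(p(a(-2), 1) + Q(5, -4)) = 132*((-17 - 1*1) + (-6 + 5)) = 132*((-17 - 1) - 1) = 132*(-18 - 1) = 132*(-19) = -2508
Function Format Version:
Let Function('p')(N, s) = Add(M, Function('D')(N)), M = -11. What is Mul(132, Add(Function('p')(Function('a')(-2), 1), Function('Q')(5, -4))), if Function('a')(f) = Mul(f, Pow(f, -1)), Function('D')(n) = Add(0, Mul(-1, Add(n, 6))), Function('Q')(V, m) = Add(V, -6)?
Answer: -2508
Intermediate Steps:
Function('Q')(V, m) = Add(-6, V)
Function('D')(n) = Add(-6, Mul(-1, n)) (Function('D')(n) = Add(0, Mul(-1, Add(6, n))) = Add(0, Add(-6, Mul(-1, n))) = Add(-6, Mul(-1, n)))
Function('a')(f) = 1
Function('p')(N, s) = Add(-17, Mul(-1, N)) (Function('p')(N, s) = Add(-11, Add(-6, Mul(-1, N))) = Add(-17, Mul(-1, N)))
Mul(132, Add(Function('p')(Function('a')(-2), 1), Function('Q')(5, -4))) = Mul(132, Add(Add(-17, Mul(-1, 1)), Add(-6, 5))) = Mul(132, Add(Add(-17, -1), -1)) = Mul(132, Add(-18, -1)) = Mul(132, -19) = -2508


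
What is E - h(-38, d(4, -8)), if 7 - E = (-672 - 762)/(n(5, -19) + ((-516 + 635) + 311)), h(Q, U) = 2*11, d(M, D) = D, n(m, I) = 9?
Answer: -5151/439 ≈ -11.733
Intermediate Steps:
h(Q, U) = 22
E = 4507/439 (E = 7 - (-672 - 762)/(9 + ((-516 + 635) + 311)) = 7 - (-1434)/(9 + (119 + 311)) = 7 - (-1434)/(9 + 430) = 7 - (-1434)/439 = 7 - 1*(-1434/439) = 7 + 1434/439 = 4507/439 ≈ 10.267)
E - h(-38, d(4, -8)) = 4507/439 - 1*22 = 4507/439 - 22 = -5151/439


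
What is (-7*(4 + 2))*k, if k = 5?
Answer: -210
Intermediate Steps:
(-7*(4 + 2))*k = -7*(4 + 2)*5 = -7*6*5 = -42*5 = -210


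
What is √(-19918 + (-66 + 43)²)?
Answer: I*√19389 ≈ 139.24*I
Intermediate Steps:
√(-19918 + (-66 + 43)²) = √(-19918 + (-23)²) = √(-19918 + 529) = √(-19389) = I*√19389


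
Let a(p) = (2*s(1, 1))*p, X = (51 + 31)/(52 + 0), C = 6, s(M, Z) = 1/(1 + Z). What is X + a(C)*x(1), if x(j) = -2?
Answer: -271/26 ≈ -10.423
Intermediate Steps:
X = 41/26 (X = 82/52 = 82*(1/52) = 41/26 ≈ 1.5769)
a(p) = p (a(p) = (2/(1 + 1))*p = (2/2)*p = (2*(1/2))*p = 1*p = p)
X + a(C)*x(1) = 41/26 + 6*(-2) = 41/26 - 12 = -271/26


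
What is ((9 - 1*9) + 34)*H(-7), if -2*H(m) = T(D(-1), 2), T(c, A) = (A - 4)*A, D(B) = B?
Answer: 68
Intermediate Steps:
T(c, A) = A*(-4 + A) (T(c, A) = (-4 + A)*A = A*(-4 + A))
H(m) = 2 (H(m) = -(-4 + 2) = -(-2) = -1/2*(-4) = 2)
((9 - 1*9) + 34)*H(-7) = ((9 - 1*9) + 34)*2 = ((9 - 9) + 34)*2 = (0 + 34)*2 = 34*2 = 68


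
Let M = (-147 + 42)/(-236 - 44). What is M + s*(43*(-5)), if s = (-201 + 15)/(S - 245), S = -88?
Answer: -106307/888 ≈ -119.72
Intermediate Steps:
M = 3/8 (M = -105/(-280) = -105*(-1/280) = 3/8 ≈ 0.37500)
s = 62/111 (s = (-201 + 15)/(-88 - 245) = -186/(-333) = -186*(-1/333) = 62/111 ≈ 0.55856)
M + s*(43*(-5)) = 3/8 + 62*(43*(-5))/111 = 3/8 + (62/111)*(-215) = 3/8 - 13330/111 = -106307/888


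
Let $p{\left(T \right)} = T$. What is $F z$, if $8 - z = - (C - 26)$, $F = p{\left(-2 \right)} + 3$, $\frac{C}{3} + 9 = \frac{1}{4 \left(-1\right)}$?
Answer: $- \frac{183}{4} \approx -45.75$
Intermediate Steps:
$C = - \frac{111}{4}$ ($C = -27 + \frac{3}{4 \left(-1\right)} = -27 + \frac{3}{-4} = -27 + 3 \left(- \frac{1}{4}\right) = -27 - \frac{3}{4} = - \frac{111}{4} \approx -27.75$)
$F = 1$ ($F = -2 + 3 = 1$)
$z = - \frac{183}{4}$ ($z = 8 - - (- \frac{111}{4} - 26) = 8 - \left(-1\right) \left(- \frac{215}{4}\right) = 8 - \frac{215}{4} = - \frac{183}{4} \approx -45.75$)
$F z = 1 \left(- \frac{183}{4}\right) = - \frac{183}{4}$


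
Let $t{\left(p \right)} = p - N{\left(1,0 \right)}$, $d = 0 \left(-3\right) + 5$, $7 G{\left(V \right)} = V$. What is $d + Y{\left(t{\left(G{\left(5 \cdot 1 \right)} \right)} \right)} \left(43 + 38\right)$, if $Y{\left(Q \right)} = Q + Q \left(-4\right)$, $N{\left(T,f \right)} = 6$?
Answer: $\frac{9026}{7} \approx 1289.4$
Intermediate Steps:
$G{\left(V \right)} = \frac{V}{7}$
$d = 5$ ($d = 0 + 5 = 5$)
$t{\left(p \right)} = -6 + p$ ($t{\left(p \right)} = p - 6 = -6 + p$)
$Y{\left(Q \right)} = - 3 Q$ ($Y{\left(Q \right)} = Q - 4 Q = - 3 Q$)
$d + Y{\left(t{\left(G{\left(5 \cdot 1 \right)} \right)} \right)} \left(43 + 38\right) = 5 + - 3 \left(-6 + \frac{5 \cdot 1}{7}\right) \left(43 + 38\right) = 5 + - 3 \left(-6 + \frac{1}{7} \cdot 5\right) 81 = 5 + - 3 \left(-6 + \frac{5}{7}\right) 81 = 5 + \left(-3\right) \left(- \frac{37}{7}\right) 81 = 5 + \frac{111}{7} \cdot 81 = 5 + \frac{8991}{7} = \frac{9026}{7}$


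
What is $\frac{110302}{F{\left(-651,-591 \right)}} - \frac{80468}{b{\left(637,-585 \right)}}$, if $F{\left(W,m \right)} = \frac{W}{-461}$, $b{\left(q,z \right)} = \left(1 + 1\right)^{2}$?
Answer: $\frac{37753055}{651} \approx 57992.0$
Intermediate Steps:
$b{\left(q,z \right)} = 4$ ($b{\left(q,z \right)} = 2^{2} = 4$)
$F{\left(W,m \right)} = - \frac{W}{461}$ ($F{\left(W,m \right)} = W \left(- \frac{1}{461}\right) = - \frac{W}{461}$)
$\frac{110302}{F{\left(-651,-591 \right)}} - \frac{80468}{b{\left(637,-585 \right)}} = \frac{110302}{\left(- \frac{1}{461}\right) \left(-651\right)} - \frac{80468}{4} = \frac{110302}{\frac{651}{461}} - 20117 = 110302 \cdot \frac{461}{651} - 20117 = \frac{50849222}{651} - 20117 = \frac{37753055}{651}$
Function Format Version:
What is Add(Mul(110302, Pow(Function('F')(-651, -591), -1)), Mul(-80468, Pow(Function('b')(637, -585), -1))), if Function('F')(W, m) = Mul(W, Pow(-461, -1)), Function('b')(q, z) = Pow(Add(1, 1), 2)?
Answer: Rational(37753055, 651) ≈ 57992.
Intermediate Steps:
Function('b')(q, z) = 4 (Function('b')(q, z) = Pow(2, 2) = 4)
Function('F')(W, m) = Mul(Rational(-1, 461), W) (Function('F')(W, m) = Mul(W, Rational(-1, 461)) = Mul(Rational(-1, 461), W))
Add(Mul(110302, Pow(Function('F')(-651, -591), -1)), Mul(-80468, Pow(Function('b')(637, -585), -1))) = Add(Mul(110302, Pow(Mul(Rational(-1, 461), -651), -1)), Mul(-80468, Pow(4, -1))) = Add(Mul(110302, Pow(Rational(651, 461), -1)), Mul(-80468, Rational(1, 4))) = Add(Mul(110302, Rational(461, 651)), -20117) = Add(Rational(50849222, 651), -20117) = Rational(37753055, 651)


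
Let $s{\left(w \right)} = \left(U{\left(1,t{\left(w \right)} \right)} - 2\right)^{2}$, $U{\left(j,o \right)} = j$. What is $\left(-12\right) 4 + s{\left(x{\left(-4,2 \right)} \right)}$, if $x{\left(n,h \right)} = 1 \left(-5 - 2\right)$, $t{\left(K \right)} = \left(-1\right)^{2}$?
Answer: $-47$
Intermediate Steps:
$t{\left(K \right)} = 1$
$x{\left(n,h \right)} = -7$ ($x{\left(n,h \right)} = 1 \left(-7\right) = -7$)
$s{\left(w \right)} = 1$ ($s{\left(w \right)} = \left(1 - 2\right)^{2} = \left(-1\right)^{2} = 1$)
$\left(-12\right) 4 + s{\left(x{\left(-4,2 \right)} \right)} = \left(-12\right) 4 + 1 = -48 + 1 = -47$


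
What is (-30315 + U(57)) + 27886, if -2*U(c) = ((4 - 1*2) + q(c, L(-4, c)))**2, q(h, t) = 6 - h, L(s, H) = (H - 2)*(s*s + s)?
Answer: -7259/2 ≈ -3629.5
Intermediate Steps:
L(s, H) = (-2 + H)*(s + s**2) (L(s, H) = (-2 + H)*(s**2 + s) = (-2 + H)*(s + s**2))
U(c) = -(8 - c)**2/2 (U(c) = -((4 - 1*2) + (6 - c))**2/2 = -((4 - 2) + (6 - c))**2/2 = -(2 + (6 - c))**2/2 = -(8 - c)**2/2)
(-30315 + U(57)) + 27886 = (-30315 - (-8 + 57)**2/2) + 27886 = (-30315 - 1/2*49**2) + 27886 = (-30315 - 1/2*2401) + 27886 = (-30315 - 2401/2) + 27886 = -63031/2 + 27886 = -7259/2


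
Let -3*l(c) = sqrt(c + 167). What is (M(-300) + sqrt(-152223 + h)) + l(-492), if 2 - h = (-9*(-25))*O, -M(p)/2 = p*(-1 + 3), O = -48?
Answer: 1200 + I*sqrt(141421) - 5*I*sqrt(13)/3 ≈ 1200.0 + 370.05*I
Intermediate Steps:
M(p) = -4*p (M(p) = -2*p*(-1 + 3) = -2*p*2 = -4*p)
l(c) = -sqrt(167 + c)/3 (l(c) = -sqrt(c + 167)/3 = -sqrt(167 + c)/3)
h = 10802 (h = 2 - (-9*(-25))*(-48) = 2 - 225*(-48) = 2 - 1*(-10800) = 2 + 10800 = 10802)
(M(-300) + sqrt(-152223 + h)) + l(-492) = (-4*(-300) + sqrt(-152223 + 10802)) - sqrt(167 - 492)/3 = (1200 + sqrt(-141421)) - 5*I*sqrt(13)/3 = (1200 + I*sqrt(141421)) - 5*I*sqrt(13)/3 = 1200 + I*sqrt(141421) - 5*I*sqrt(13)/3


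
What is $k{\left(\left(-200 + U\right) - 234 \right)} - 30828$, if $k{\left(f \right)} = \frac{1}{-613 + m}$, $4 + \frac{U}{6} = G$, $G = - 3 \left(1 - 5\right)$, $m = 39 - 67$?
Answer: $- \frac{19760749}{641} \approx -30828.0$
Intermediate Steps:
$m = -28$ ($m = 39 - 67 = -28$)
$G = 12$ ($G = \left(-3\right) \left(-4\right) = 12$)
$U = 48$ ($U = -24 + 6 \cdot 12 = -24 + 72 = 48$)
$k{\left(f \right)} = - \frac{1}{641}$ ($k{\left(f \right)} = \frac{1}{-613 - 28} = \frac{1}{-641} = - \frac{1}{641}$)
$k{\left(\left(-200 + U\right) - 234 \right)} - 30828 = - \frac{1}{641} - 30828 = - \frac{19760749}{641}$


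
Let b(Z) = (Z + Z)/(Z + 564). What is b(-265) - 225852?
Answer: -67530278/299 ≈ -2.2585e+5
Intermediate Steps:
b(Z) = 2*Z/(564 + Z) (b(Z) = (2*Z)/(564 + Z) = 2*Z/(564 + Z))
b(-265) - 225852 = 2*(-265)/(564 - 265) - 225852 = 2*(-265)/299 - 225852 = 2*(-265)*(1/299) - 225852 = -530/299 - 225852 = -67530278/299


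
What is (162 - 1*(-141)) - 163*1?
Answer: 140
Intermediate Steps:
(162 - 1*(-141)) - 163*1 = (162 + 141) - 163 = 303 - 163 = 140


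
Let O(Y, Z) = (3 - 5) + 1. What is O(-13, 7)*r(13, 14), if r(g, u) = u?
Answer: -14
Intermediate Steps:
O(Y, Z) = -1 (O(Y, Z) = -2 + 1 = -1)
O(-13, 7)*r(13, 14) = -1*14 = -14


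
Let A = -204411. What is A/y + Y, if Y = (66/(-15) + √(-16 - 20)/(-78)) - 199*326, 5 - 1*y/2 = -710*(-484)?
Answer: -14862924519/229090 - I/13 ≈ -64878.0 - 0.076923*I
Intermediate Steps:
y = -687270 (y = 10 - (-1420)*(-484) = 10 - 2*343640 = 10 - 687280 = -687270)
Y = -324392/5 - I/13 (Y = (66*(-1/15) + √(-36)*(-1/78)) - 64874 = (-22/5 + (6*I)*(-1/78)) - 64874 = (-22/5 - I/13) - 64874 = -324392/5 - I/13 ≈ -64878.0 - 0.076923*I)
A/y + Y = -204411/(-687270) + (-324392/5 - I/13) = -204411*(-1/687270) + (-324392/5 - I/13) = 68137/229090 + (-324392/5 - I/13) = -14862924519/229090 - I/13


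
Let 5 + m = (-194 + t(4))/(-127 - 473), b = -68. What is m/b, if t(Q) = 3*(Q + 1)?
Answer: 2821/40800 ≈ 0.069142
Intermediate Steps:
t(Q) = 3 + 3*Q (t(Q) = 3*(1 + Q) = 3 + 3*Q)
m = -2821/600 (m = -5 + (-194 + (3 + 3*4))/(-127 - 473) = -5 + (-194 + (3 + 12))/(-600) = -5 + (-194 + 15)*(-1/600) = -5 - 179*(-1/600) = -5 + 179/600 = -2821/600 ≈ -4.7017)
m/b = -2821/600/(-68) = -2821/600*(-1/68) = 2821/40800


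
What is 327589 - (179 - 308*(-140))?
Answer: 284290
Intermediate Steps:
327589 - (179 - 308*(-140)) = 327589 - (179 + 43120) = 327589 - 1*43299 = 327589 - 43299 = 284290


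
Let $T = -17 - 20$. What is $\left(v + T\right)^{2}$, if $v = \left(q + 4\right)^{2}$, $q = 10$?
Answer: $25281$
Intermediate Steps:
$T = -37$ ($T = -17 - 20 = -37$)
$v = 196$ ($v = \left(10 + 4\right)^{2} = 14^{2} = 196$)
$\left(v + T\right)^{2} = \left(196 - 37\right)^{2} = 159^{2} = 25281$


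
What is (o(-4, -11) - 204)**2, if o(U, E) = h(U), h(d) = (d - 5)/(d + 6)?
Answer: 173889/4 ≈ 43472.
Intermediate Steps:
h(d) = (-5 + d)/(6 + d)
o(U, E) = (-5 + U)/(6 + U)
(o(-4, -11) - 204)**2 = ((-5 - 4)/(6 - 4) - 204)**2 = (-9/2 - 204)**2 = (-417/2)**2 = 173889/4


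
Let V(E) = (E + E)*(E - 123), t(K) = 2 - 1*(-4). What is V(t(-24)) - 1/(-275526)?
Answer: -386838503/275526 ≈ -1404.0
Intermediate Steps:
t(K) = 6 (t(K) = 2 + 4 = 6)
V(E) = 2*E*(-123 + E) (V(E) = (2*E)*(-123 + E) = 2*E*(-123 + E))
V(t(-24)) - 1/(-275526) = 2*6*(-123 + 6) - 1/(-275526) = 2*6*(-117) - 1*(-1/275526) = -1404 + 1/275526 = -386838503/275526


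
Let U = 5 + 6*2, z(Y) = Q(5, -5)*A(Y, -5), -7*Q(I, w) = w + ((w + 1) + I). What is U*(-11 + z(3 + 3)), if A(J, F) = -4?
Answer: -1581/7 ≈ -225.86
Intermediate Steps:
Q(I, w) = -1/7 - 2*w/7 - I/7 (Q(I, w) = -(w + ((w + 1) + I))/7 = -(w + ((1 + w) + I))/7 = -(w + (1 + I + w))/7 = -(1 + I + 2*w)/7 = -1/7 - 2*w/7 - I/7)
z(Y) = -16/7 (z(Y) = (-1/7 - 2/7*(-5) - 1/7*5)*(-4) = (-1/7 + 10/7 - 5/7)*(-4) = (4/7)*(-4) = -16/7)
U = 17 (U = 5 + 12 = 17)
U*(-11 + z(3 + 3)) = 17*(-11 - 16/7) = 17*(-93/7) = -1581/7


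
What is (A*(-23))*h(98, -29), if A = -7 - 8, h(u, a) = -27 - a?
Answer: 690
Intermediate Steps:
A = -15
(A*(-23))*h(98, -29) = (-15*(-23))*(-27 - 1*(-29)) = 345*(-27 + 29) = 345*2 = 690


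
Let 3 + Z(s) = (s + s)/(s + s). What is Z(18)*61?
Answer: -122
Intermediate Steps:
Z(s) = -2 (Z(s) = -3 + (s + s)/(s + s) = -3 + (2*s)/((2*s)) = -3 + (2*s)*(1/(2*s)) = -3 + 1 = -2)
Z(18)*61 = -2*61 = -122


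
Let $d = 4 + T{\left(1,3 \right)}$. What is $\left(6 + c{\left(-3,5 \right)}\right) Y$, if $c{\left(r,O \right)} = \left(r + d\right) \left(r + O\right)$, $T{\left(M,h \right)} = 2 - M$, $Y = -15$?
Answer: $-150$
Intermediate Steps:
$d = 5$ ($d = 4 + \left(2 - 1\right) = 4 + 1 = 5$)
$c{\left(r,O \right)} = \left(5 + r\right) \left(O + r\right)$ ($c{\left(r,O \right)} = \left(r + 5\right) \left(r + O\right) = \left(5 + r\right) \left(O + r\right)$)
$\left(6 + c{\left(-3,5 \right)}\right) Y = \left(6 + \left(\left(-3\right)^{2} + 5 \cdot 5 + 5 \left(-3\right) + 5 \left(-3\right)\right)\right) \left(-15\right) = \left(6 + \left(9 + 25 - 15 - 15\right)\right) \left(-15\right) = \left(6 + 4\right) \left(-15\right) = 10 \left(-15\right) = -150$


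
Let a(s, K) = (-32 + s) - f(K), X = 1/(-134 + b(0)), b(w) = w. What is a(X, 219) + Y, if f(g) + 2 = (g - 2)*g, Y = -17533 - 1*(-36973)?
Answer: -3767143/134 ≈ -28113.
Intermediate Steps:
Y = 19440 (Y = -17533 + 36973 = 19440)
X = -1/134 (X = 1/(-134 + 0) = 1/(-134) = -1/134 ≈ -0.0074627)
f(g) = -2 + g*(-2 + g) (f(g) = -2 + (g - 2)*g = -2 + (-2 + g)*g = -2 + g*(-2 + g))
a(s, K) = -30 + s - K**2 + 2*K (a(s, K) = (-32 + s) - (-2 + K**2 - 2*K) = (-32 + s) + (2 - K**2 + 2*K) = -30 + s - K**2 + 2*K)
a(X, 219) + Y = (-30 - 1/134 - 1*219**2 + 2*219) + 19440 = (-30 - 1/134 - 1*47961 + 438) + 19440 = (-30 - 1/134 - 47961 + 438) + 19440 = -6372103/134 + 19440 = -3767143/134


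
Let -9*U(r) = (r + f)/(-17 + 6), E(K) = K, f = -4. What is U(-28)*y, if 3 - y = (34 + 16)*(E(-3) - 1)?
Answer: -6496/99 ≈ -65.616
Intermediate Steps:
y = 203 (y = 3 - (34 + 16)*(-3 - 1) = 3 - 50*(-4) = 3 - 1*(-200) = 3 + 200 = 203)
U(r) = -4/99 + r/99 (U(r) = -(r - 4)/(9*(-17 + 6)) = -(-4 + r)/(9*(-11)) = -(-4 + r)*(-1)/(9*11) = -(4/11 - r/11)/9 = -4/99 + r/99)
U(-28)*y = (-4/99 + (1/99)*(-28))*203 = (-4/99 - 28/99)*203 = -32/99*203 = -6496/99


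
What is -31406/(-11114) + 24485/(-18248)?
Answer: 150485199/101404136 ≈ 1.4840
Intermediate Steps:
-31406/(-11114) + 24485/(-18248) = -31406*(-1/11114) + 24485*(-1/18248) = 15703/5557 - 24485/18248 = 150485199/101404136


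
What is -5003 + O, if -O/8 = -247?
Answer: -3027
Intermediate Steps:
O = 1976 (O = -8*(-247) = 1976)
-5003 + O = -5003 + 1976 = -3027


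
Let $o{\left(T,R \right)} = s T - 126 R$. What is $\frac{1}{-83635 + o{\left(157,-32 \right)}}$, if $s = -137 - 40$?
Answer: $- \frac{1}{107392} \approx -9.3117 \cdot 10^{-6}$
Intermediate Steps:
$s = -177$ ($s = -137 - 40 = -177$)
$o{\left(T,R \right)} = - 177 T - 126 R$
$\frac{1}{-83635 + o{\left(157,-32 \right)}} = \frac{1}{-83635 - 23757} = \frac{1}{-107392} = - \frac{1}{107392}$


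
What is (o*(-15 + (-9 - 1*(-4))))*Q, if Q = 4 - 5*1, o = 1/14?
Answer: 10/7 ≈ 1.4286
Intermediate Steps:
o = 1/14 ≈ 0.071429
Q = -1 (Q = 4 - 5 = -1)
(o*(-15 + (-9 - 1*(-4))))*Q = ((-15 + (-9 - 1*(-4)))/14)*(-1) = ((-15 + (-9 + 4))/14)*(-1) = ((-15 - 5)/14)*(-1) = ((1/14)*(-20))*(-1) = -10/7*(-1) = 10/7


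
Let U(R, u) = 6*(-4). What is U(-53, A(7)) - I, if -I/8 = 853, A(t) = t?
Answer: 6800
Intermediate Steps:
U(R, u) = -24
I = -6824 (I = -8*853 = -6824)
U(-53, A(7)) - I = -24 - 1*(-6824) = -24 + 6824 = 6800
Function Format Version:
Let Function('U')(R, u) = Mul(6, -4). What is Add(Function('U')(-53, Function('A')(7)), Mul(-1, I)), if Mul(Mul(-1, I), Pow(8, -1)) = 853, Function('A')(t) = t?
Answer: 6800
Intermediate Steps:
Function('U')(R, u) = -24
I = -6824 (I = Mul(-8, 853) = -6824)
Add(Function('U')(-53, Function('A')(7)), Mul(-1, I)) = Add(-24, Mul(-1, -6824)) = Add(-24, 6824) = 6800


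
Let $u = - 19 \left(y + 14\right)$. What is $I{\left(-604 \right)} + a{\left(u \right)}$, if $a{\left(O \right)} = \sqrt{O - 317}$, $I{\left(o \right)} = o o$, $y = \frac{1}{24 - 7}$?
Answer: $364816 + \frac{i \sqrt{168810}}{17} \approx 3.6482 \cdot 10^{5} + 24.169 i$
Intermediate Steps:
$y = \frac{1}{17} \approx 0.058824$
$I{\left(o \right)} = o^{2}$
$u = - \frac{4541}{17}$ ($u = - 19 \left(\frac{1}{17} + 14\right) = \left(-19\right) \frac{239}{17} = - \frac{4541}{17} \approx -267.12$)
$a{\left(O \right)} = \sqrt{-317 + O}$
$I{\left(-604 \right)} + a{\left(u \right)} = \left(-604\right)^{2} + \sqrt{-317 - \frac{4541}{17}} = 364816 + \sqrt{- \frac{9930}{17}} = 364816 + \frac{i \sqrt{168810}}{17}$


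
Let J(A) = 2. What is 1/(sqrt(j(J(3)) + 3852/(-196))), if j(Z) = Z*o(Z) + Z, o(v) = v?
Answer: -7*I*sqrt(669)/669 ≈ -0.27064*I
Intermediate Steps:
j(Z) = Z + Z**2 (j(Z) = Z*Z + Z = Z**2 + Z = Z + Z**2)
1/(sqrt(j(J(3)) + 3852/(-196))) = 1/(sqrt(2*(1 + 2) + 3852/(-196))) = 1/(sqrt(2*3 + 3852*(-1/196))) = 1/(sqrt(6 - 963/49)) = 1/(sqrt(-669/49)) = 1/(I*sqrt(669)/7) = -7*I*sqrt(669)/669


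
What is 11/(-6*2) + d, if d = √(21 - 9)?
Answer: -11/12 + 2*√3 ≈ 2.5474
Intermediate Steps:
d = 2*√3 (d = √12 = 2*√3 ≈ 3.4641)
11/(-6*2) + d = 11/(-6*2) + 2*√3 = 11/(-12) + 2*√3 = -1/12*11 + 2*√3 = -11/12 + 2*√3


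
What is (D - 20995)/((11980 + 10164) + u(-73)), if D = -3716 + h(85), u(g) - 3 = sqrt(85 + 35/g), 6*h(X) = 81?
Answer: -79858427745/71611470574 + 49395*sqrt(450410)/71611470574 ≈ -1.1147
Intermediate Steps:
h(X) = 27/2 (h(X) = (1/6)*81 = 27/2)
u(g) = 3 + sqrt(85 + 35/g)
D = -7405/2 (D = -3716 + 27/2 = -7405/2 ≈ -3702.5)
(D - 20995)/((11980 + 10164) + u(-73)) = (-7405/2 - 20995)/((11980 + 10164) + (3 + sqrt(85 + 35/(-73)))) = -49395/(2*(22144 + (3 + sqrt(85 + 35*(-1/73))))) = -49395/(2*(22144 + (3 + sqrt(85 - 35/73)))) = -49395/(2*(22144 + (3 + sqrt(6170/73)))) = -49395/(2*(22144 + (3 + sqrt(450410)/73))) = -49395/(2*(22147 + sqrt(450410)/73))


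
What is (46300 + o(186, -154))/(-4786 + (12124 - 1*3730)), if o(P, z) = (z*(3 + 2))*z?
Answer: 20610/451 ≈ 45.698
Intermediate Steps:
o(P, z) = 5*z² (o(P, z) = (z*5)*z = (5*z)*z = 5*z²)
(46300 + o(186, -154))/(-4786 + (12124 - 1*3730)) = (46300 + 5*(-154)²)/(-4786 + (12124 - 1*3730)) = (46300 + 5*23716)/(-4786 + (12124 - 3730)) = (46300 + 118580)/(-4786 + 8394) = 164880/3608 = 164880*(1/3608) = 20610/451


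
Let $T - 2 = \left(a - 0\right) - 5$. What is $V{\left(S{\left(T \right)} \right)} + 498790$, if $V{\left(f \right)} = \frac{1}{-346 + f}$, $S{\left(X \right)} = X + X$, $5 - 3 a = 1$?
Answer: $\frac{522731917}{1048} \approx 4.9879 \cdot 10^{5}$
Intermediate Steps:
$a = \frac{4}{3}$ ($a = \frac{5}{3} - \frac{1}{3} = \frac{4}{3} \approx 1.3333$)
$T = - \frac{5}{3}$ ($T = 2 + \left(\left(\frac{4}{3} - 0\right) - 5\right) = 2 + \left(\left(\frac{4}{3} + \left(-5 + 5\right)\right) - 5\right) = 2 + \left(\left(\frac{4}{3} + 0\right) - 5\right) = 2 + \left(\frac{4}{3} - 5\right) = 2 - \frac{11}{3} = - \frac{5}{3} \approx -1.6667$)
$S{\left(X \right)} = 2 X$
$V{\left(S{\left(T \right)} \right)} + 498790 = \frac{1}{-346 + 2 \left(- \frac{5}{3}\right)} + 498790 = \frac{1}{-346 - \frac{10}{3}} + 498790 = \frac{1}{- \frac{1048}{3}} + 498790 = - \frac{3}{1048} + 498790 = \frac{522731917}{1048}$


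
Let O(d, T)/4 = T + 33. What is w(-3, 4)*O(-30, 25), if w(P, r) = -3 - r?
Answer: -1624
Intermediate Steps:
O(d, T) = 132 + 4*T (O(d, T) = 4*(T + 33) = 4*(33 + T) = 132 + 4*T)
w(-3, 4)*O(-30, 25) = (-3 - 1*4)*(132 + 4*25) = (-3 - 4)*(132 + 100) = -7*232 = -1624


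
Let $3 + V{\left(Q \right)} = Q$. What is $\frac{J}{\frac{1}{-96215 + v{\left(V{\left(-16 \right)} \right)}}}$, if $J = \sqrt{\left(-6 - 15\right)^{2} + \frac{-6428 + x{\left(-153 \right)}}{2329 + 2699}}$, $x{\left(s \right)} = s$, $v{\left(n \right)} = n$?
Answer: $- \frac{16039 \sqrt{2778934119}}{419} \approx -2.0179 \cdot 10^{6}$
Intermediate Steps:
$V{\left(Q \right)} = -3 + Q$
$J = \frac{\sqrt{2778934119}}{2514}$ ($J = \sqrt{\left(-6 - 15\right)^{2} + \frac{-6428 - 153}{2329 + 2699}} = \sqrt{\left(-21\right)^{2} - \frac{6581}{5028}} = \sqrt{441 - \frac{6581}{5028}} = \sqrt{\frac{2210767}{5028}} = \frac{\sqrt{2778934119}}{2514} \approx 20.969$)
$\frac{J}{\frac{1}{-96215 + v{\left(V{\left(-16 \right)} \right)}}} = \frac{\frac{1}{2514} \sqrt{2778934119}}{\frac{1}{-96215 - 19}} = \frac{\frac{1}{2514} \sqrt{2778934119}}{\frac{1}{-96234}} = \frac{\frac{1}{2514} \sqrt{2778934119}}{- \frac{1}{96234}} = \frac{\sqrt{2778934119}}{2514} \left(-96234\right) = - \frac{16039 \sqrt{2778934119}}{419}$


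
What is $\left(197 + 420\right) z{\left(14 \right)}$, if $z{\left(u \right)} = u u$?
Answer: $120932$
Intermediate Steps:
$z{\left(u \right)} = u^{2}$
$\left(197 + 420\right) z{\left(14 \right)} = \left(197 + 420\right) 14^{2} = 617 \cdot 196 = 120932$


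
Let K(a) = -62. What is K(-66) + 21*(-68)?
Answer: -1490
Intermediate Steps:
K(-66) + 21*(-68) = -62 + 21*(-68) = -62 - 1428 = -1490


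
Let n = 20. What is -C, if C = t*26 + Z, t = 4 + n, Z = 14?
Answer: -638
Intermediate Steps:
t = 24 (t = 4 + 20 = 24)
C = 638 (C = 24*26 + 14 = 624 + 14 = 638)
-C = -1*638 = -638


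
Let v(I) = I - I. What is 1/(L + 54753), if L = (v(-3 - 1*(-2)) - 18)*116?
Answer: 1/52665 ≈ 1.8988e-5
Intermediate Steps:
v(I) = 0
L = -2088 (L = (0 - 18)*116 = -18*116 = -2088)
1/(L + 54753) = 1/(-2088 + 54753) = 1/52665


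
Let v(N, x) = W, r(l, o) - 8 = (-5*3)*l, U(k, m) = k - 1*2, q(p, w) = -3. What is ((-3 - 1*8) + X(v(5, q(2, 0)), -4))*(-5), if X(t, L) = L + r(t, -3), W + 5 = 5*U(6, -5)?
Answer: 1160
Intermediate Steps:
U(k, m) = -2 + k (U(k, m) = k - 2 = -2 + k)
r(l, o) = 8 - 15*l (r(l, o) = 8 + (-5*3)*l = 8 - 15*l)
W = 15 (W = -5 + 5*(-2 + 6) = -5 + 5*4 = -5 + 20 = 15)
v(N, x) = 15
X(t, L) = 8 + L - 15*t (X(t, L) = L + (8 - 15*t) = 8 + L - 15*t)
((-3 - 1*8) + X(v(5, q(2, 0)), -4))*(-5) = ((-3 - 1*8) + (8 - 4 - 15*15))*(-5) = ((-3 - 8) + (8 - 4 - 225))*(-5) = (-11 - 221)*(-5) = -232*(-5) = 1160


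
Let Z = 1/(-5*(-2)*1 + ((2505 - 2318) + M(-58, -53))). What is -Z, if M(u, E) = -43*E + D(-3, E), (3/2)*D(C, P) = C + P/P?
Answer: -3/7424 ≈ -0.00040409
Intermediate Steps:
D(C, P) = ⅔ + 2*C/3 (D(C, P) = 2*(C + P/P)/3 = 2*(C + 1)/3 = 2*(1 + C)/3 = ⅔ + 2*C/3)
M(u, E) = -4/3 - 43*E (M(u, E) = -43*E + (⅔ + (⅔)*(-3)) = -43*E + (⅔ - 2) = -43*E - 4/3 = -4/3 - 43*E)
Z = 3/7424 (Z = 1/(-5*(-2)*1 + ((2505 - 2318) + (-4/3 - 43*(-53)))) = 1/(10*1 + (187 + (-4/3 + 2279))) = 1/(10 + (187 + 6833/3)) = 1/(10 + 7394/3) = 1/(7424/3) = 3/7424 ≈ 0.00040409)
-Z = -1*3/7424 = -3/7424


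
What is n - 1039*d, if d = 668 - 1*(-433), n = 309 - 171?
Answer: -1143801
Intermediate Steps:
n = 138
d = 1101 (d = 668 + 433 = 1101)
n - 1039*d = 138 - 1039*1101 = 138 - 1143939 = -1143801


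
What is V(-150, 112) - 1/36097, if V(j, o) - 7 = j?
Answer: -5161872/36097 ≈ -143.00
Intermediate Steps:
V(j, o) = 7 + j
V(-150, 112) - 1/36097 = (7 - 150) - 1/36097 = -143 - 1*1/36097 = -143 - 1/36097 = -5161872/36097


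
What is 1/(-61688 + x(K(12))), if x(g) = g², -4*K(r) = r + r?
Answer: -1/61652 ≈ -1.6220e-5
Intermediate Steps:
K(r) = -r/2 (K(r) = -(r + r)/4 = -r/2)
1/(-61688 + x(K(12))) = 1/(-61688 + (-½*12)²) = 1/(-61688 + (-6)²) = 1/(-61688 + 36) = 1/(-61652) = -1/61652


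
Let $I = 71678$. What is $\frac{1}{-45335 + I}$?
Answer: $\frac{1}{26343} \approx 3.7961 \cdot 10^{-5}$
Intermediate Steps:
$\frac{1}{-45335 + I} = \frac{1}{-45335 + 71678} = \frac{1}{26343}$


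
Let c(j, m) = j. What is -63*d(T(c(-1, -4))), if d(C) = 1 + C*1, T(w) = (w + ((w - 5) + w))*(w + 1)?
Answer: -63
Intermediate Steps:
T(w) = (1 + w)*(-5 + 3*w) (T(w) = (w + ((-5 + w) + w))*(1 + w) = (w + (-5 + 2*w))*(1 + w) = (-5 + 3*w)*(1 + w) = (1 + w)*(-5 + 3*w))
d(C) = 1 + C
-63*d(T(c(-1, -4))) = -63*(1 + (-5 - 2*(-1) + 3*(-1)²)) = -63*(1 + (-5 + 2 + 3*1)) = -63*(1 + (-5 + 2 + 3)) = -63*(1 + 0) = -63*1 = -63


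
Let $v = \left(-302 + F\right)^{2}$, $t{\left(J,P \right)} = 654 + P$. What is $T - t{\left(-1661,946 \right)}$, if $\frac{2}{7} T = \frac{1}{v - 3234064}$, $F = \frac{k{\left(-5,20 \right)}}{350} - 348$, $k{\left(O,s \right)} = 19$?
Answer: $- \frac{551080375851150}{344425234639} \approx -1600.0$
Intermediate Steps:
$F = - \frac{121781}{350}$ ($F = \frac{19}{350} - 348 = - \frac{121781}{350} \approx -347.95$)
$v = \frac{51747605361}{122500}$ ($v = \left(-302 - \frac{121781}{350}\right)^{2} = \left(- \frac{227481}{350}\right)^{2} = \frac{51747605361}{122500} \approx 4.2243 \cdot 10^{5}$)
$T = - \frac{428750}{344425234639}$ ($T = \frac{7}{2 \left(\frac{51747605361}{122500} - 3234064\right)} = \frac{7}{2 \left(- \frac{344425234639}{122500}\right)} = \frac{7}{2} \left(- \frac{122500}{344425234639}\right) = - \frac{428750}{344425234639} \approx -1.2448 \cdot 10^{-6}$)
$T - t{\left(-1661,946 \right)} = - \frac{428750}{344425234639} - \left(654 + 946\right) = - \frac{428750}{344425234639} - 1600 = - \frac{551080375851150}{344425234639}$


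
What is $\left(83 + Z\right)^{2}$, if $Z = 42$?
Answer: $15625$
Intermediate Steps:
$\left(83 + Z\right)^{2} = \left(83 + 42\right)^{2} = 125^{2} = 15625$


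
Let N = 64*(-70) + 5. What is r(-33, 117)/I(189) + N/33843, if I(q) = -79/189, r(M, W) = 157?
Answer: -1004576864/2673597 ≈ -375.74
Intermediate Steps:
N = -4475 (N = -4480 + 5 = -4475)
I(q) = -79/189 (I(q) = -79*1/189 = -79/189)
r(-33, 117)/I(189) + N/33843 = 157/(-79/189) - 4475/33843 = 157*(-189/79) - 4475*1/33843 = -29673/79 - 4475/33843 = -1004576864/2673597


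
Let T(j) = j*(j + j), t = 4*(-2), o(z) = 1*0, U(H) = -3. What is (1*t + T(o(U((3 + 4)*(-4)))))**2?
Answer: 64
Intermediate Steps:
o(z) = 0
t = -8
T(j) = 2*j**2 (T(j) = j*(2*j) = 2*j**2)
(1*t + T(o(U((3 + 4)*(-4)))))**2 = (1*(-8) + 2*0**2)**2 = (-8 + 2*0)**2 = (-8 + 0)**2 = (-8)**2 = 64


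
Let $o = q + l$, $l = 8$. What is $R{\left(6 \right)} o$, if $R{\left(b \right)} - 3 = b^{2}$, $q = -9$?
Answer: $-39$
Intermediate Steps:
$o = -1$ ($o = -9 + 8 = -1$)
$R{\left(b \right)} = 3 + b^{2}$
$R{\left(6 \right)} o = \left(3 + 6^{2}\right) \left(-1\right) = \left(3 + 36\right) \left(-1\right) = 39 \left(-1\right) = -39$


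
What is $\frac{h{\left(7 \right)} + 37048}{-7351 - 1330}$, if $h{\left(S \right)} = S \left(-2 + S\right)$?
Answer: $- \frac{37083}{8681} \approx -4.2717$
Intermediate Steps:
$\frac{h{\left(7 \right)} + 37048}{-7351 - 1330} = \frac{7 \left(-2 + 7\right) + 37048}{-7351 - 1330} = \frac{7 \cdot 5 + 37048}{-8681} = \left(35 + 37048\right) \left(- \frac{1}{8681}\right) = 37083 \left(- \frac{1}{8681}\right) = - \frac{37083}{8681}$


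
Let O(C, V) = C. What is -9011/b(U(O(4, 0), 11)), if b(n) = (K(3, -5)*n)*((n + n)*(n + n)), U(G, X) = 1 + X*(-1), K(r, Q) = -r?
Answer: -9011/12000 ≈ -0.75092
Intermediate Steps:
U(G, X) = 1 - X
b(n) = -12*n³ (b(n) = ((-1*3)*n)*((n + n)*(n + n)) = (-3*n)*((2*n)*(2*n)) = (-3*n)*(4*n²) = -12*n³)
-9011/b(U(O(4, 0), 11)) = -9011*(-1/(12*(1 - 1*11)³)) = -9011*(-1/(12*(1 - 11)³)) = -9011/((-12*(-10)³)) = -9011/((-12*(-1000))) = -9011/12000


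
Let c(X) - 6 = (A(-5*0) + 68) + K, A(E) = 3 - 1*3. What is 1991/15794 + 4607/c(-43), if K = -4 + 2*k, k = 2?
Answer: 18227573/292189 ≈ 62.383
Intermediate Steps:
A(E) = 0 (A(E) = 3 - 3 = 0)
K = 0 (K = -4 + 2*2 = -4 + 4 = 0)
c(X) = 74 (c(X) = 6 + ((0 + 68) + 0) = 6 + (68 + 0) = 6 + 68 = 74)
1991/15794 + 4607/c(-43) = 1991/15794 + 4607/74 = 18227573/292189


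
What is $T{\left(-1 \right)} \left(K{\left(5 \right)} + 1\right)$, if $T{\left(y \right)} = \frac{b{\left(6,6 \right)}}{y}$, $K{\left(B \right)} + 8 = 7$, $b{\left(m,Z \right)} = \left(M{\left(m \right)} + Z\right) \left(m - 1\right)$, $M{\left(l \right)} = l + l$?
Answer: $0$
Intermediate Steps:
$M{\left(l \right)} = 2 l$
$b{\left(m,Z \right)} = \left(-1 + m\right) \left(Z + 2 m\right)$ ($b{\left(m,Z \right)} = \left(2 m + Z\right) \left(m - 1\right) = \left(Z + 2 m\right) \left(-1 + m\right) = \left(-1 + m\right) \left(Z + 2 m\right)$)
$K{\left(B \right)} = -1$ ($K{\left(B \right)} = -8 + 7 = -1$)
$T{\left(y \right)} = \frac{90}{y}$ ($T{\left(y \right)} = \frac{\left(-1\right) 6 - 12 + 2 \cdot 6^{2} + 6 \cdot 6}{y} = \frac{-6 - 12 + 2 \cdot 36 + 36}{y} = \frac{-6 - 12 + 72 + 36}{y} = \frac{90}{y}$)
$T{\left(-1 \right)} \left(K{\left(5 \right)} + 1\right) = \frac{90}{-1} \left(-1 + 1\right) = 90 \left(-1\right) 0 = \left(-90\right) 0 = 0$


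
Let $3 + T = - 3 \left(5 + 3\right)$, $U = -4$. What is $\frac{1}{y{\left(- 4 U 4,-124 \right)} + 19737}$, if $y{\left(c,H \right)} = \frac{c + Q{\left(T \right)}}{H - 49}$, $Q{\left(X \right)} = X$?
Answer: $\frac{173}{3414464} \approx 5.0667 \cdot 10^{-5}$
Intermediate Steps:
$T = -27$ ($T = -3 - 3 \left(5 + 3\right) = -3 - 24 = -27$)
$y{\left(c,H \right)} = \frac{-27 + c}{-49 + H}$ ($y{\left(c,H \right)} = \frac{c - 27}{H - 49} = \frac{-27 + c}{-49 + H}$)
$\frac{1}{y{\left(- 4 U 4,-124 \right)} + 19737} = \frac{1}{\frac{-27 + \left(-4\right) \left(-4\right) 4}{-49 - 124} + 19737} = \frac{1}{\frac{-27 + 16 \cdot 4}{-173} + 19737} = \frac{1}{- \frac{-27 + 64}{173} + 19737} = \frac{1}{\left(- \frac{1}{173}\right) 37 + 19737} = \frac{1}{- \frac{37}{173} + 19737} = \frac{1}{\frac{3414464}{173}} = \frac{173}{3414464}$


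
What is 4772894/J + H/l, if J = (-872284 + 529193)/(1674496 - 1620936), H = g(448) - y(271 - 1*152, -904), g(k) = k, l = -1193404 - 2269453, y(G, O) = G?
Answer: -5498333005454779/7379348267 ≈ -7.4510e+5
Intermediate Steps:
l = -3462857
H = 329 (H = 448 - (271 - 1*152) = 448 - (271 - 152) = 448 - 1*119 = 448 - 119 = 329)
J = -343091/53560 ≈ -6.4057
4772894/J + H/l = 4772894/(-343091/53560) + 329/(-3462857) = 4772894*(-53560/343091) + 329*(-1/3462857) = -36519457520/49013 - 329/3462857 = -5498333005454779/7379348267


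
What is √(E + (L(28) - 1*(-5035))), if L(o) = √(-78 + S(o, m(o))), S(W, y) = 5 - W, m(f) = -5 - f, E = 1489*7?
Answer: √(15458 + I*√101) ≈ 124.33 + 0.0404*I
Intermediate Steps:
E = 10423
L(o) = √(-73 - o) (L(o) = √(-78 + (5 - o)) = √(-73 - o))
√(E + (L(28) - 1*(-5035))) = √(10423 + (√(-73 - 1*28) - 1*(-5035))) = √(10423 + (√(-73 - 28) + 5035)) = √(10423 + (√(-101) + 5035)) = √(10423 + (I*√101 + 5035)) = √(10423 + (5035 + I*√101)) = √(15458 + I*√101)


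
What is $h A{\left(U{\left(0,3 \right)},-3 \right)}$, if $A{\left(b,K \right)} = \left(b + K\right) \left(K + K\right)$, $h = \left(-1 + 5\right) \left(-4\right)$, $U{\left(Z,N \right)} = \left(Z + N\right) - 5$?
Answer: $-480$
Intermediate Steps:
$U{\left(Z,N \right)} = -5 + N + Z$ ($U{\left(Z,N \right)} = \left(N + Z\right) - 5 = -5 + N + Z$)
$h = -16$ ($h = 4 \left(-4\right) = -16$)
$A{\left(b,K \right)} = 2 K \left(K + b\right)$ ($A{\left(b,K \right)} = \left(K + b\right) 2 K = 2 K \left(K + b\right)$)
$h A{\left(U{\left(0,3 \right)},-3 \right)} = - 16 \cdot 2 \left(-3\right) \left(-3 + \left(-5 + 3 + 0\right)\right) = - 16 \cdot 2 \left(-3\right) \left(-3 - 2\right) = - 16 \cdot 2 \left(-3\right) \left(-5\right) = \left(-16\right) 30 = -480$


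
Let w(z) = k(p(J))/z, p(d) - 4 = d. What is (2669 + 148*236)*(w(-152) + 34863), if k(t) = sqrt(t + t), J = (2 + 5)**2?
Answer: 1310744211 - 37597*sqrt(106)/152 ≈ 1.3107e+9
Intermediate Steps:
J = 49 (J = 7**2 = 49)
p(d) = 4 + d
k(t) = sqrt(2)*sqrt(t) (k(t) = sqrt(2*t) = sqrt(2)*sqrt(t))
w(z) = sqrt(106)/z (w(z) = (sqrt(2)*sqrt(4 + 49))/z = (sqrt(2)*sqrt(53))/z = sqrt(106)/z)
(2669 + 148*236)*(w(-152) + 34863) = (2669 + 148*236)*(sqrt(106)/(-152) + 34863) = (2669 + 34928)*(sqrt(106)*(-1/152) + 34863) = 37597*(-sqrt(106)/152 + 34863) = 37597*(34863 - sqrt(106)/152) = 1310744211 - 37597*sqrt(106)/152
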